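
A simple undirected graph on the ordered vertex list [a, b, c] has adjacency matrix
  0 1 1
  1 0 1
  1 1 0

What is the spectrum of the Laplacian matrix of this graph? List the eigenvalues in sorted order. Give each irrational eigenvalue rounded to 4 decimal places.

[0, 3, 3]

Reading degrees in the order [a, b, c] gives [2, 2, 2]; set D = diag(2, 2, 2) and form L = D - A. The multiplicity of 0 as a Laplacian eigenvalue equals the number of connected components. The single zero eigenvalue shows the graph is connected. By the matrix-tree theorem the graph has (1/3) * product of the nonzero eigenvalues = 3 spanning trees.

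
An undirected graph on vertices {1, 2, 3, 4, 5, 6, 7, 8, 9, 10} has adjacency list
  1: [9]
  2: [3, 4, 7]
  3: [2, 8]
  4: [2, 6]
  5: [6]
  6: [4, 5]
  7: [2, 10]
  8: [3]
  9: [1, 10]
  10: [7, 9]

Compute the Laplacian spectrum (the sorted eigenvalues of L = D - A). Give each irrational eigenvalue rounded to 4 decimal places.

[0, 0.1479, 0.2814, 0.7873, 1.2931, 2, 2.4631, 3.0926, 3.4687, 4.4659]

Each diagonal entry of L is the vertex degree and each off-diagonal entry is -1 where an edge is present, 0 otherwise; in the order [1, 2, 3, 4, 5, 6, 7, 8, 9, 10] the diagonal is [1, 3, 2, 2, 1, 2, 2, 1, 2, 2]. L is symmetric positive semidefinite, so every eigenvalue is real and nonnegative. The single zero eigenvalue shows the graph is connected. The eigenvalues sum to 18, which equals trace(L) = 2|E|.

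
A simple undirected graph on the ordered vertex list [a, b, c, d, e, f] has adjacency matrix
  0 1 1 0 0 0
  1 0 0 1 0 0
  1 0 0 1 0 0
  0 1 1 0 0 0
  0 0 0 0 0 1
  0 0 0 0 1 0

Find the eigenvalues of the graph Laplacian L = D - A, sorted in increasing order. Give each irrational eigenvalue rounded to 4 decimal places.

[0, 0, 2, 2, 2, 4]

Each diagonal entry of L is the vertex degree and each off-diagonal entry is -1 where an edge is present, 0 otherwise; in the order [a, b, c, d, e, f] the diagonal is [2, 2, 2, 2, 1, 1]. Since every row of L sums to 0, the all-ones vector is in the kernel and 0 is an eigenvalue. The 2 zero eigenvalues correspond to the 2 connected components. The eigenvalues sum to 10, which equals trace(L) = 2|E|. There are 2 zeros in the spectrum, matching the 2 components.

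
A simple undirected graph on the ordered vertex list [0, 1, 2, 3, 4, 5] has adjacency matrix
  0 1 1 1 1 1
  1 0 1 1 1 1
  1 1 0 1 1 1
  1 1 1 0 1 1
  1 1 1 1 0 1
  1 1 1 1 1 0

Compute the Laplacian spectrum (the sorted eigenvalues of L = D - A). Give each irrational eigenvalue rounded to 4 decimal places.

[0, 6, 6, 6, 6, 6]

Reading degrees in the order [0, 1, 2, 3, 4, 5] gives [5, 5, 5, 5, 5, 5]; set D = diag(5, 5, 5, 5, 5, 5) and form L = D - A. Since every row of L sums to 0, the all-ones vector is in the kernel and 0 is an eigenvalue.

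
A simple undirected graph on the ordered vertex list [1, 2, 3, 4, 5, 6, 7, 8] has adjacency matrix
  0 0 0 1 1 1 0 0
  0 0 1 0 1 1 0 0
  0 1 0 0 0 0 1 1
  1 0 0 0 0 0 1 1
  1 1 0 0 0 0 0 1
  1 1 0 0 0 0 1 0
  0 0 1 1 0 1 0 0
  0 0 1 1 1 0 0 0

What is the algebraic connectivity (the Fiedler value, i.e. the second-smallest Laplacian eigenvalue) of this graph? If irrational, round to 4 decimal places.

With the vertex order [1, 2, 3, 4, 5, 6, 7, 8], the degrees are [3, 3, 3, 3, 3, 3, 3, 3], giving D = diag(3, 3, 3, 3, 3, 3, 3, 3) and L = D - A. The smallest Laplacian eigenvalue is always 0. The next one, lambda_2 = 2, measures how hard the graph is to disconnect: larger values mean better connectivity. There is one zero in the spectrum, matching the 1 component.

2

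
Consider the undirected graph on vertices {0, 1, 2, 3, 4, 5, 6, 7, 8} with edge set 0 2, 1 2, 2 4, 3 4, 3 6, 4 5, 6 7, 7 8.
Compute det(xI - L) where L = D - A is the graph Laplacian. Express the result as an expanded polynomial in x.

x^9 - 16x^8 + 103x^7 - 344x^6 + 642x^5 - 674x^4 + 381x^3 - 102x^2 + 9x

Each diagonal entry of L is the vertex degree and each off-diagonal entry is -1 where an edge is present, 0 otherwise; in the order [0, 1, 2, 3, 4, 5, 6, 7, 8] the diagonal is [1, 1, 3, 2, 3, 1, 2, 2, 1]. Computing det(xI - L) by cofactor expansion (or equivalently via sum-over-permutations) gives x^9 - 16x^8 + 103x^7 - 344x^6 + 642x^5 - 674x^4 + 381x^3 - 102x^2 + 9x. Since p(0) = det(-L) = 0, x divides p(x). There is one zero in the spectrum, matching the 1 component.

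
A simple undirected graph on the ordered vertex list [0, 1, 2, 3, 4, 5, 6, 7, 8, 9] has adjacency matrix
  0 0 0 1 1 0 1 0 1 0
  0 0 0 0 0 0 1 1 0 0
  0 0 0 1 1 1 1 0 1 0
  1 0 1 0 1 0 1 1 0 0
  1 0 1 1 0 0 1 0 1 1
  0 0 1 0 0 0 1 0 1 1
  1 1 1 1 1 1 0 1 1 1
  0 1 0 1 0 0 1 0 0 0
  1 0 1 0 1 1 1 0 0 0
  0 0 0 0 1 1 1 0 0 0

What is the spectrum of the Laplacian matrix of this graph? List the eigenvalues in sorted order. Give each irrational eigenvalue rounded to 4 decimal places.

[0, 1.3877, 2.6561, 3.4038, 3.7963, 4.8909, 5.6382, 6.8816, 7.3455, 10]

Reading degrees in the order [0, 1, 2, 3, 4, 5, 6, 7, 8, 9] gives [4, 2, 5, 5, 6, 4, 9, 3, 5, 3]; set D = diag(4, 2, 5, 5, 6, 4, 9, 3, 5, 3) and form L = D - A. Since every row of L sums to 0, the all-ones vector is in the kernel and 0 is an eigenvalue. The single zero eigenvalue shows the graph is connected. The largest eigenvalue, 10, is at most the vertex count 10. The eigenvalues sum to 46, which equals trace(L) = 2|E|.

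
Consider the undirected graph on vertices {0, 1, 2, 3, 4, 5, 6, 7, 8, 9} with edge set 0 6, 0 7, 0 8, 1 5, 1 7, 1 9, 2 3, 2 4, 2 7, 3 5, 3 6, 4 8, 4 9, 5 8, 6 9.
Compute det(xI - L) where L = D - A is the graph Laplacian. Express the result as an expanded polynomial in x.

Each diagonal entry of L is the vertex degree and each off-diagonal entry is -1 where an edge is present, 0 otherwise; in the order [0, 1, 2, 3, 4, 5, 6, 7, 8, 9] the diagonal is [3, 3, 3, 3, 3, 3, 3, 3, 3, 3]. The eigenvalues of L are [0, 2, 2, 2, 2, 2, 5, 5, 5, 5]; the characteristic polynomial is the product of (x - lambda_i), which multiplies out to x^10 - 30x^9 + 390x^8 - 2880x^7 + 13305x^6 - 39882x^5 + 77640x^4 - 94800x^3 + 66000x^2 - 20000x. Since p(0) = det(-L) = 0, x divides p(x).

x^10 - 30x^9 + 390x^8 - 2880x^7 + 13305x^6 - 39882x^5 + 77640x^4 - 94800x^3 + 66000x^2 - 20000x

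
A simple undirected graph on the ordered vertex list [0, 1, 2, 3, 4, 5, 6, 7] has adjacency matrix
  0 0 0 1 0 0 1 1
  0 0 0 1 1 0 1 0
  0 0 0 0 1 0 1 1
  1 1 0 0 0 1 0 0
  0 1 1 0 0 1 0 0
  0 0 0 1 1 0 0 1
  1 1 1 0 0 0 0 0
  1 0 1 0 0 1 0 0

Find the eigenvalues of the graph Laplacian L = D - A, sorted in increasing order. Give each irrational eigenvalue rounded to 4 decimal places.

[0, 2, 2, 2, 4, 4, 4, 6]

With the vertex order [0, 1, 2, 3, 4, 5, 6, 7], the degrees are [3, 3, 3, 3, 3, 3, 3, 3], giving D = diag(3, 3, 3, 3, 3, 3, 3, 3) and L = D - A. Diagonalising L (or applying a numerical eigensolver to the 8x8 matrix) gives the spectrum above. The single zero eigenvalue shows the graph is connected. The largest eigenvalue, 6, is at most the vertex count 8. There is one zero in the spectrum, matching the 1 component.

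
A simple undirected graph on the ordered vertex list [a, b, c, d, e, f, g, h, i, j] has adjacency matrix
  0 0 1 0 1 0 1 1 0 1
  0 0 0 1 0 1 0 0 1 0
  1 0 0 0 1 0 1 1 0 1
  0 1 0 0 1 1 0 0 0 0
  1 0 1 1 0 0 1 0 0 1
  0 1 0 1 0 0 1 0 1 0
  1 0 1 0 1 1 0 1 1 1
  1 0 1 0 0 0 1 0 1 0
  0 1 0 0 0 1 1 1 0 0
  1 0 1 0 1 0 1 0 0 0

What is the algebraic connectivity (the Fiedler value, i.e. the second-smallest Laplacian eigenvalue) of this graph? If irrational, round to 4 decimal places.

With the vertex order [a, b, c, d, e, f, g, h, i, j], the degrees are [5, 3, 5, 3, 5, 4, 7, 4, 4, 4], giving D = diag(5, 3, 5, 3, 5, 4, 7, 4, 4, 4) and L = D - A. The sorted Laplacian eigenvalues are [0, 1.2194, 2.6943, 4, 4.3820, 5.2703, 5.6759, 6, 6.6180, 8.1402]; the algebraic connectivity is the second entry, 1.2194. By the matrix-tree theorem the graph has (1/10) * product of the nonzero eigenvalues = 55680 spanning trees. There is one zero in the spectrum, matching the 1 component.

1.2194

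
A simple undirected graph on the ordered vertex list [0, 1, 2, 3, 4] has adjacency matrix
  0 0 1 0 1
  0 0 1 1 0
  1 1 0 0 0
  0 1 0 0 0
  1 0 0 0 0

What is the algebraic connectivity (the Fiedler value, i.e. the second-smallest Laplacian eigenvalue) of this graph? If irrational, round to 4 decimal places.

0.3820

Each diagonal entry of L is the vertex degree and each off-diagonal entry is -1 where an edge is present, 0 otherwise; in the order [0, 1, 2, 3, 4] the diagonal is [2, 2, 2, 1, 1]. The sorted Laplacian eigenvalues are [0, 0.3820, 1.3820, 2.6180, 3.6180]; the algebraic connectivity is the second entry, 0.3820.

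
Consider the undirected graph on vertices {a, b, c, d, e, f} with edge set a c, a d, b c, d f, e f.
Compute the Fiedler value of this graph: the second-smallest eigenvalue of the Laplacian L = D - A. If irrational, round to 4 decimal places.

0.2679

Reading degrees in the order [a, b, c, d, e, f] gives [2, 1, 2, 2, 1, 2]; set D = diag(2, 1, 2, 2, 1, 2) and form L = D - A. The sorted Laplacian eigenvalues are [0, 0.2679, 1, 2, 3, 3.7321]; the algebraic connectivity is the second entry, 0.2679. By the matrix-tree theorem the graph has (1/6) * product of the nonzero eigenvalues = 1 spanning tree.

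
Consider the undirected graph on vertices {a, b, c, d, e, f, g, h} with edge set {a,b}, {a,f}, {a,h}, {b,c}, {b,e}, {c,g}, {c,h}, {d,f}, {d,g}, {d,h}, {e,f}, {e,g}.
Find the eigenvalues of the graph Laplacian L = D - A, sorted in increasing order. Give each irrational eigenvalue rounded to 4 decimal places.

[0, 2, 2, 2, 4, 4, 4, 6]

Each diagonal entry of L is the vertex degree and each off-diagonal entry is -1 where an edge is present, 0 otherwise; in the order [a, b, c, d, e, f, g, h] the diagonal is [3, 3, 3, 3, 3, 3, 3, 3]. Diagonalising L (or applying a numerical eigensolver to the 8x8 matrix) gives the spectrum above. The largest eigenvalue, 6, is at most the vertex count 8.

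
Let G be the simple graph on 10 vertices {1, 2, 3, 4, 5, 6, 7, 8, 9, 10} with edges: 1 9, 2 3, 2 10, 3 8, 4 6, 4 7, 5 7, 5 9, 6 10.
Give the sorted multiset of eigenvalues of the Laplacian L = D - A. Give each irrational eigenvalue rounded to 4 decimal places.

[0, 0.0979, 0.3820, 0.8244, 1.3820, 2, 2.6180, 3.1756, 3.6180, 3.9021]

Reading degrees in the order [1, 2, 3, 4, 5, 6, 7, 8, 9, 10] gives [1, 2, 2, 2, 2, 2, 2, 1, 2, 2]; set D = diag(1, 2, 2, 2, 2, 2, 2, 1, 2, 2) and form L = D - A. Since every row of L sums to 0, the all-ones vector is in the kernel and 0 is an eigenvalue. The single zero eigenvalue shows the graph is connected. The eigenvalues sum to 18, which equals trace(L) = 2|E|.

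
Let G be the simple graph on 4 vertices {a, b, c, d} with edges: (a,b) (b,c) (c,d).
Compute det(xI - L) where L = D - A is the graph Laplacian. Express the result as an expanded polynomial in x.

With the vertex order [a, b, c, d], the degrees are [1, 2, 2, 1], giving D = diag(1, 2, 2, 1) and L = D - A. Computing det(xI - L) by cofactor expansion (or equivalently via sum-over-permutations) gives x^4 - 6x^3 + 10x^2 - 4x. The constant term is 0 because L is singular (the all-ones vector lies in its kernel). By the matrix-tree theorem the graph has (1/4) * product of the nonzero eigenvalues = 1 spanning tree.

x^4 - 6x^3 + 10x^2 - 4x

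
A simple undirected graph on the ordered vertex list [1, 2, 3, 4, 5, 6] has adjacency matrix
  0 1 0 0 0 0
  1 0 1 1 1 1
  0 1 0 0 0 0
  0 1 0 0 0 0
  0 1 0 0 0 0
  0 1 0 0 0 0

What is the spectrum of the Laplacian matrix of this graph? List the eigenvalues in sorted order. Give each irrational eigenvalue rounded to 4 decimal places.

[0, 1, 1, 1, 1, 6]

With the vertex order [1, 2, 3, 4, 5, 6], the degrees are [1, 5, 1, 1, 1, 1], giving D = diag(1, 5, 1, 1, 1, 1) and L = D - A. L is symmetric positive semidefinite, so every eigenvalue is real and nonnegative. The single zero eigenvalue shows the graph is connected. The eigenvalues sum to 10, which equals trace(L) = 2|E|.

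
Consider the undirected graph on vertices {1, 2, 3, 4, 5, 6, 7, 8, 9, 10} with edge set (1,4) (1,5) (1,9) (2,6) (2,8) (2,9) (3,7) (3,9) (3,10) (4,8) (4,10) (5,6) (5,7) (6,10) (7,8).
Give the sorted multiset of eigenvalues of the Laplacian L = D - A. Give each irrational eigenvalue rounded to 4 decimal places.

Each diagonal entry of L is the vertex degree and each off-diagonal entry is -1 where an edge is present, 0 otherwise; in the order [1, 2, 3, 4, 5, 6, 7, 8, 9, 10] the diagonal is [3, 3, 3, 3, 3, 3, 3, 3, 3, 3]. L is symmetric positive semidefinite, so every eigenvalue is real and nonnegative. By the matrix-tree theorem the graph has (1/10) * product of the nonzero eigenvalues = 2000 spanning trees.

[0, 2, 2, 2, 2, 2, 5, 5, 5, 5]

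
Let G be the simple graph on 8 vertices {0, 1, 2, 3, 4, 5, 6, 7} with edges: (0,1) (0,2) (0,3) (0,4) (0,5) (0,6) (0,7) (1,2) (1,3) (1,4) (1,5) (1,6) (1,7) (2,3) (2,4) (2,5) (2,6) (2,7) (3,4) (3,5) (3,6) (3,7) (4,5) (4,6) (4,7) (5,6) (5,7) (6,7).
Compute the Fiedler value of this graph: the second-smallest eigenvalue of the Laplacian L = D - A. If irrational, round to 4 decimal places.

Each diagonal entry of L is the vertex degree and each off-diagonal entry is -1 where an edge is present, 0 otherwise; in the order [0, 1, 2, 3, 4, 5, 6, 7] the diagonal is [7, 7, 7, 7, 7, 7, 7, 7]. Computing the eigenvalues of L and sorting gives [0, 8, 8, 8, 8, 8, 8, 8]. The Fiedler value lambda_2 = 8 is strictly positive, so the graph is connected. The largest eigenvalue, 8, is at most the vertex count 8.

8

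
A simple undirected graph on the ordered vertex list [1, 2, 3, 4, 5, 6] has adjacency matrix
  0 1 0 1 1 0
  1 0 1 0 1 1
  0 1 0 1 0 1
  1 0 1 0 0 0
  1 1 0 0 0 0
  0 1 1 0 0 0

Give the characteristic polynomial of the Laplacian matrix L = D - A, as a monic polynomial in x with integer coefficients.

With the vertex order [1, 2, 3, 4, 5, 6], the degrees are [3, 4, 3, 2, 2, 2], giving D = diag(3, 4, 3, 2, 2, 2) and L = D - A. Computing det(xI - L) by cofactor expansion (or equivalently via sum-over-permutations) gives x^6 - 16x^5 + 97x^4 - 276x^3 + 365x^2 - 180x. Since p(0) = det(-L) = 0, x divides p(x).

x^6 - 16x^5 + 97x^4 - 276x^3 + 365x^2 - 180x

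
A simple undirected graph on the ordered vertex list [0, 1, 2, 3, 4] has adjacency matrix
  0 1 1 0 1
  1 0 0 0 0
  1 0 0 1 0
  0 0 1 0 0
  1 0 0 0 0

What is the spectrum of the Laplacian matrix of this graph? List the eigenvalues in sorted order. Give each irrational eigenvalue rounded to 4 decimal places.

[0, 0.5188, 1, 2.3111, 4.1701]

With the vertex order [0, 1, 2, 3, 4], the degrees are [3, 1, 2, 1, 1], giving D = diag(3, 1, 2, 1, 1) and L = D - A. L is symmetric positive semidefinite, so every eigenvalue is real and nonnegative. The single zero eigenvalue shows the graph is connected. There is one zero in the spectrum, matching the 1 component. The largest eigenvalue, 4.1701, is at most the vertex count 5.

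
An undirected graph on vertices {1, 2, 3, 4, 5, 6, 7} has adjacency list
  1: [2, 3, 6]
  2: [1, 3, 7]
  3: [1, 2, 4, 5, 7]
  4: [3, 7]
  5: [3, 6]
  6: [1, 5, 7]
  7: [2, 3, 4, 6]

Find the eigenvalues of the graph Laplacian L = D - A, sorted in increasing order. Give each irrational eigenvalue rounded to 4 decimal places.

[0, 1.5580, 2, 3.1335, 3.6828, 5.2595, 6.3662]

Reading degrees in the order [1, 2, 3, 4, 5, 6, 7] gives [3, 3, 5, 2, 2, 3, 4]; set D = diag(3, 3, 5, 2, 2, 3, 4) and form L = D - A. Diagonalising L (or applying a numerical eigensolver to the 7x7 matrix) gives the spectrum above.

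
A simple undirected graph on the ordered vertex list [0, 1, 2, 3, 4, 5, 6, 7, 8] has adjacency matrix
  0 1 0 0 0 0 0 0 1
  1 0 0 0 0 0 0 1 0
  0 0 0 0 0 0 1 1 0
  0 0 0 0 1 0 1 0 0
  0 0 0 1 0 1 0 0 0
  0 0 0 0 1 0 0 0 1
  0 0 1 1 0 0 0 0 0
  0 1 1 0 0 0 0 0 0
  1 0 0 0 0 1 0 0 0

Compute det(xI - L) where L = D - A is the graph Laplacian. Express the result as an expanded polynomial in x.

Reading degrees in the order [0, 1, 2, 3, 4, 5, 6, 7, 8] gives [2, 2, 2, 2, 2, 2, 2, 2, 2]; set D = diag(2, 2, 2, 2, 2, 2, 2, 2, 2) and form L = D - A. L has integer entries, so p(x) = det(xI - L) has integer coefficients. Expanding the determinant yields x^9 - 18x^8 + 135x^7 - 546x^6 + 1287x^5 - 1782x^4 + 1386x^3 - 540x^2 + 81x. The constant term is 0 because L is singular (the all-ones vector lies in its kernel). The eigenvalues sum to 18, which equals trace(L) = 2|E|.

x^9 - 18x^8 + 135x^7 - 546x^6 + 1287x^5 - 1782x^4 + 1386x^3 - 540x^2 + 81x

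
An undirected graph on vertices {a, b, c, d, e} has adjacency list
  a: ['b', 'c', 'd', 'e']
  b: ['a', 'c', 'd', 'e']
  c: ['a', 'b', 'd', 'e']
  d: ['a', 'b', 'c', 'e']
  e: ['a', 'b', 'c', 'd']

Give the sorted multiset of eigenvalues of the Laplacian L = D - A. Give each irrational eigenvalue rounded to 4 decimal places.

Each diagonal entry of L is the vertex degree and each off-diagonal entry is -1 where an edge is present, 0 otherwise; in the order [a, b, c, d, e] the diagonal is [4, 4, 4, 4, 4]. Since every row of L sums to 0, the all-ones vector is in the kernel and 0 is an eigenvalue. By the matrix-tree theorem the graph has (1/5) * product of the nonzero eigenvalues = 125 spanning trees.

[0, 5, 5, 5, 5]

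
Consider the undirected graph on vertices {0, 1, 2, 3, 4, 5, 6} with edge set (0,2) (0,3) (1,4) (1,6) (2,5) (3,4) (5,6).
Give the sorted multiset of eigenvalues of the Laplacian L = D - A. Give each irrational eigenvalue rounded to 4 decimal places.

With the vertex order [0, 1, 2, 3, 4, 5, 6], the degrees are [2, 2, 2, 2, 2, 2, 2], giving D = diag(2, 2, 2, 2, 2, 2, 2) and L = D - A. L is symmetric positive semidefinite, so every eigenvalue is real and nonnegative. The single zero eigenvalue shows the graph is connected. The eigenvalues sum to 14, which equals trace(L) = 2|E|.

[0, 0.7530, 0.7530, 2.4450, 2.4450, 3.8019, 3.8019]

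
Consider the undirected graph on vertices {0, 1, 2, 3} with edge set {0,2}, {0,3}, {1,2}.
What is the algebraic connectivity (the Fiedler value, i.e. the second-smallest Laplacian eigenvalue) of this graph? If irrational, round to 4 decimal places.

0.5858

With the vertex order [0, 1, 2, 3], the degrees are [2, 1, 2, 1], giving D = diag(2, 1, 2, 1) and L = D - A. Computing the eigenvalues of L and sorting gives [0, 0.5858, 2, 3.4142]. The Fiedler value lambda_2 = 0.5858 is strictly positive, so the graph is connected. The largest eigenvalue, 3.4142, is at most the vertex count 4.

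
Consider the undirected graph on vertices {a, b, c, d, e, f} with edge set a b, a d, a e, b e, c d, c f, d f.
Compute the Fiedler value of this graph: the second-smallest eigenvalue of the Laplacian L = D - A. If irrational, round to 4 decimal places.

With the vertex order [a, b, c, d, e, f], the degrees are [3, 2, 2, 3, 2, 2], giving D = diag(3, 2, 2, 3, 2, 2) and L = D - A. The smallest Laplacian eigenvalue is always 0. The next one, lambda_2 = 0.4384, measures how hard the graph is to disconnect: larger values mean better connectivity. The eigenvalues sum to 14, which equals trace(L) = 2|E|.

0.4384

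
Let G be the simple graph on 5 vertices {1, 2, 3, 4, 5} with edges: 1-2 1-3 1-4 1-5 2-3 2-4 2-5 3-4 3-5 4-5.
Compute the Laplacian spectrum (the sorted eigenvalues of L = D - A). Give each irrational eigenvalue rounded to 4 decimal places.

[0, 5, 5, 5, 5]

Reading degrees in the order [1, 2, 3, 4, 5] gives [4, 4, 4, 4, 4]; set D = diag(4, 4, 4, 4, 4) and form L = D - A. Diagonalising L (or applying a numerical eigensolver to the 5x5 matrix) gives the spectrum above. The single zero eigenvalue shows the graph is connected. By the matrix-tree theorem the graph has (1/5) * product of the nonzero eigenvalues = 125 spanning trees.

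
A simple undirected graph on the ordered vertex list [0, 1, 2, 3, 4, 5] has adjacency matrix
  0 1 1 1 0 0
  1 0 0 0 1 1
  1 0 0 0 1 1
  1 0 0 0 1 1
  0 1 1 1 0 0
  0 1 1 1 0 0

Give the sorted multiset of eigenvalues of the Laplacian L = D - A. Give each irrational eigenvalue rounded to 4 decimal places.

Reading degrees in the order [0, 1, 2, 3, 4, 5] gives [3, 3, 3, 3, 3, 3]; set D = diag(3, 3, 3, 3, 3, 3) and form L = D - A. Since every row of L sums to 0, the all-ones vector is in the kernel and 0 is an eigenvalue. The single zero eigenvalue shows the graph is connected. The largest eigenvalue, 6, is at most the vertex count 6.

[0, 3, 3, 3, 3, 6]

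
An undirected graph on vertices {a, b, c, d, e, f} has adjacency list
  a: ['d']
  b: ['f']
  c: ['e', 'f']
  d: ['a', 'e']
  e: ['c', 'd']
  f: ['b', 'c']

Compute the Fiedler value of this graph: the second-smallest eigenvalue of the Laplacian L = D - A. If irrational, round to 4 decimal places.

Reading degrees in the order [a, b, c, d, e, f] gives [1, 1, 2, 2, 2, 2]; set D = diag(1, 1, 2, 2, 2, 2) and form L = D - A. Computing the eigenvalues of L and sorting gives [0, 0.2679, 1, 2, 3, 3.7321]. The Fiedler value lambda_2 = 0.2679 is strictly positive, so the graph is connected. By the matrix-tree theorem the graph has (1/6) * product of the nonzero eigenvalues = 1 spanning tree. The eigenvalues sum to 10, which equals trace(L) = 2|E|.

0.2679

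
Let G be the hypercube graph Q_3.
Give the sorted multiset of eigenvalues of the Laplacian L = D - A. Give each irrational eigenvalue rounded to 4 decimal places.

The graph has 8 vertices and degree multiset [3, 3, 3, 3, 3, 3, 3, 3]; D is the diagonal matrix of degrees and L = D - A. Since every row of L sums to 0, the all-ones vector is in the kernel and 0 is an eigenvalue. By the matrix-tree theorem the graph has (1/8) * product of the nonzero eigenvalues = 384 spanning trees.

[0, 2, 2, 2, 4, 4, 4, 6]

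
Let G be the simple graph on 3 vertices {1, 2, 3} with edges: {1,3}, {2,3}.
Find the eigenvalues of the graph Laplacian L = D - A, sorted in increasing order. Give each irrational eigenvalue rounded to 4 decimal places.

With the vertex order [1, 2, 3], the degrees are [1, 1, 2], giving D = diag(1, 1, 2) and L = D - A. The multiplicity of 0 as a Laplacian eigenvalue equals the number of connected components. The single zero eigenvalue shows the graph is connected.

[0, 1, 3]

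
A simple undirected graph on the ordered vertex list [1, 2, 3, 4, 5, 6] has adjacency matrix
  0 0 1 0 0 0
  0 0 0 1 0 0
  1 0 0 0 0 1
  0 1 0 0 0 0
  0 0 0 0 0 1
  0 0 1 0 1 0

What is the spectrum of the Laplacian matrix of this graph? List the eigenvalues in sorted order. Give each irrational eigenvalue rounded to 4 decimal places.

Each diagonal entry of L is the vertex degree and each off-diagonal entry is -1 where an edge is present, 0 otherwise; in the order [1, 2, 3, 4, 5, 6] the diagonal is [1, 1, 2, 1, 1, 2]. L is symmetric positive semidefinite, so every eigenvalue is real and nonnegative. The 2 zero eigenvalues correspond to the 2 connected components. The eigenvalues sum to 8, which equals trace(L) = 2|E|.

[0, 0, 0.5858, 2, 2, 3.4142]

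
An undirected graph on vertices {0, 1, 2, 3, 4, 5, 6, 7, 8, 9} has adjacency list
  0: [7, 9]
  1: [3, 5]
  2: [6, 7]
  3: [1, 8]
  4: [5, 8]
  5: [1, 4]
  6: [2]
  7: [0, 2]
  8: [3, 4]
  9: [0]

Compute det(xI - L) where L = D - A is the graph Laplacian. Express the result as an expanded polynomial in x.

x^10 - 18x^9 + 136x^8 - 560x^7 + 1365x^6 - 2000x^5 + 1700x^4 - 750x^3 + 125x^2

With the vertex order [0, 1, 2, 3, 4, 5, 6, 7, 8, 9], the degrees are [2, 2, 2, 2, 2, 2, 1, 2, 2, 1], giving D = diag(2, 2, 2, 2, 2, 2, 1, 2, 2, 1) and L = D - A. L has integer entries, so p(x) = det(xI - L) has integer coefficients. Expanding the determinant yields x^10 - 18x^9 + 136x^8 - 560x^7 + 1365x^6 - 2000x^5 + 1700x^4 - 750x^3 + 125x^2. The constant term is 0 because L is singular (the all-ones vector lies in its kernel). There are 2 zeros in the spectrum, matching the 2 components. The largest eigenvalue, 3.6180, is at most the vertex count 10.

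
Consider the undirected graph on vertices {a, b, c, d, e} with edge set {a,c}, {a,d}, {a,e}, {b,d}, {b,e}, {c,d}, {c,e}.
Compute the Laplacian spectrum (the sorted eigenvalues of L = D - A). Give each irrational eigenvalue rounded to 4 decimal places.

Reading degrees in the order [a, b, c, d, e] gives [3, 2, 3, 3, 3]; set D = diag(3, 2, 3, 3, 3) and form L = D - A. The multiplicity of 0 as a Laplacian eigenvalue equals the number of connected components.

[0, 2, 3, 4, 5]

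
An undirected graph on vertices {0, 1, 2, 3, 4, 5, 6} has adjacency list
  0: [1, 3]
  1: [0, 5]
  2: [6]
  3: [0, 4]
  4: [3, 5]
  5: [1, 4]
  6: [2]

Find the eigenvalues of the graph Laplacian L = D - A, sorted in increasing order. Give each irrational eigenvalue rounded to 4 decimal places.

With the vertex order [0, 1, 2, 3, 4, 5, 6], the degrees are [2, 2, 1, 2, 2, 2, 1], giving D = diag(2, 2, 1, 2, 2, 2, 1) and L = D - A. The multiplicity of 0 as a Laplacian eigenvalue equals the number of connected components. The 2 zero eigenvalues correspond to the 2 connected components. The eigenvalues sum to 12, which equals trace(L) = 2|E|.

[0, 0, 1.3820, 1.3820, 2, 3.6180, 3.6180]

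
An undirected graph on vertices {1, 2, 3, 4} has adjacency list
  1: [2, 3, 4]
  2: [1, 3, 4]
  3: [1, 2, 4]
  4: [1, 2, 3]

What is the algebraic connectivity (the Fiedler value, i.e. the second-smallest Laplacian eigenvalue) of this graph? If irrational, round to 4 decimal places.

4

Reading degrees in the order [1, 2, 3, 4] gives [3, 3, 3, 3]; set D = diag(3, 3, 3, 3) and form L = D - A. Computing the eigenvalues of L and sorting gives [0, 4, 4, 4]. The Fiedler value lambda_2 = 4 is strictly positive, so the graph is connected.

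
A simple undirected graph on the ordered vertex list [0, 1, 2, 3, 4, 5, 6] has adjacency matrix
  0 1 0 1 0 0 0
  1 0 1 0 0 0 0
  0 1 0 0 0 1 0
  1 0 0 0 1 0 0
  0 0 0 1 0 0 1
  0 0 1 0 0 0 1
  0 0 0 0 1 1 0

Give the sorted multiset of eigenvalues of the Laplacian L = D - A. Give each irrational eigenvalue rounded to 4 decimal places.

[0, 0.7530, 0.7530, 2.4450, 2.4450, 3.8019, 3.8019]

Each diagonal entry of L is the vertex degree and each off-diagonal entry is -1 where an edge is present, 0 otherwise; in the order [0, 1, 2, 3, 4, 5, 6] the diagonal is [2, 2, 2, 2, 2, 2, 2]. Diagonalising L (or applying a numerical eigensolver to the 7x7 matrix) gives the spectrum above. The single zero eigenvalue shows the graph is connected. The eigenvalues sum to 14, which equals trace(L) = 2|E|.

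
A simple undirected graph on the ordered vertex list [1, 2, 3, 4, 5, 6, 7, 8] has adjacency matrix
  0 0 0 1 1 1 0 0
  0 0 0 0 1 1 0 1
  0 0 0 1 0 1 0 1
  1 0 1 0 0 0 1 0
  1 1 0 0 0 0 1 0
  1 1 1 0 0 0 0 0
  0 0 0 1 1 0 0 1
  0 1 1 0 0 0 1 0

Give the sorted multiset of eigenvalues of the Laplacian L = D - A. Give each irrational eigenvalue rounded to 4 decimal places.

Each diagonal entry of L is the vertex degree and each off-diagonal entry is -1 where an edge is present, 0 otherwise; in the order [1, 2, 3, 4, 5, 6, 7, 8] the diagonal is [3, 3, 3, 3, 3, 3, 3, 3]. Diagonalising L (or applying a numerical eigensolver to the 8x8 matrix) gives the spectrum above. The single zero eigenvalue shows the graph is connected. There is one zero in the spectrum, matching the 1 component. By the matrix-tree theorem the graph has (1/8) * product of the nonzero eigenvalues = 384 spanning trees.

[0, 2, 2, 2, 4, 4, 4, 6]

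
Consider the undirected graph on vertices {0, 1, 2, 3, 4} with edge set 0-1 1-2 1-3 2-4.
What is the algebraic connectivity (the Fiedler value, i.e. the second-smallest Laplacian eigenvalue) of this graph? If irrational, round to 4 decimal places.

0.5188

Reading degrees in the order [0, 1, 2, 3, 4] gives [1, 3, 2, 1, 1]; set D = diag(1, 3, 2, 1, 1) and form L = D - A. The smallest Laplacian eigenvalue is always 0. The next one, lambda_2 = 0.5188, measures how hard the graph is to disconnect: larger values mean better connectivity. By the matrix-tree theorem the graph has (1/5) * product of the nonzero eigenvalues = 1 spanning tree. The largest eigenvalue, 4.1701, is at most the vertex count 5.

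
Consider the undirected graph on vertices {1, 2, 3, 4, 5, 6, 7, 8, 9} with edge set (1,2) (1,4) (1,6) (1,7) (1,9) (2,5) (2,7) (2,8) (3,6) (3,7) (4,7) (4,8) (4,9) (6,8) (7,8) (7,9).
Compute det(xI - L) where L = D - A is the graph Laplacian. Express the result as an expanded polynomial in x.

x^9 - 32x^8 + 430x^7 - 3154x^6 + 13727x^5 - 35996x^4 + 54875x^3 - 43684x^2 + 13545x

Reading degrees in the order [1, 2, 3, 4, 5, 6, 7, 8, 9] gives [5, 4, 2, 4, 1, 3, 6, 4, 3]; set D = diag(5, 4, 2, 4, 1, 3, 6, 4, 3) and form L = D - A. Computing det(xI - L) by cofactor expansion (or equivalently via sum-over-permutations) gives x^9 - 32x^8 + 430x^7 - 3154x^6 + 13727x^5 - 35996x^4 + 54875x^3 - 43684x^2 + 13545x. Since p(0) = det(-L) = 0, x divides p(x).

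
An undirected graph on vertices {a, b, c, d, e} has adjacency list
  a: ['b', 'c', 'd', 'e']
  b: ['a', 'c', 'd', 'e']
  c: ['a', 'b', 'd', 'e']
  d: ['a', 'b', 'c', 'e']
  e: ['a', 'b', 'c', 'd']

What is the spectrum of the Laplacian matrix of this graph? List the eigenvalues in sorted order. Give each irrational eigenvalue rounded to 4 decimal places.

Each diagonal entry of L is the vertex degree and each off-diagonal entry is -1 where an edge is present, 0 otherwise; in the order [a, b, c, d, e] the diagonal is [4, 4, 4, 4, 4]. The multiplicity of 0 as a Laplacian eigenvalue equals the number of connected components. The largest eigenvalue, 5, is at most the vertex count 5. By the matrix-tree theorem the graph has (1/5) * product of the nonzero eigenvalues = 125 spanning trees.

[0, 5, 5, 5, 5]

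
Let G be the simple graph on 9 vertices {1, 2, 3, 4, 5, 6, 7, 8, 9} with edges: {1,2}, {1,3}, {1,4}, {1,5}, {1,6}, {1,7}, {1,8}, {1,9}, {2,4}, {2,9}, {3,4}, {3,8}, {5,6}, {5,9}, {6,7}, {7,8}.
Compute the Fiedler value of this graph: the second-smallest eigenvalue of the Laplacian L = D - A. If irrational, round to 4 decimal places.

1.5858

Each diagonal entry of L is the vertex degree and each off-diagonal entry is -1 where an edge is present, 0 otherwise; in the order [1, 2, 3, 4, 5, 6, 7, 8, 9] the diagonal is [8, 3, 3, 3, 3, 3, 3, 3, 3]. The sorted Laplacian eigenvalues are [0, 1.5858, 1.5858, 3, 3, 4.4142, 4.4142, 5, 9]; the algebraic connectivity is the second entry, 1.5858. By the matrix-tree theorem the graph has (1/9) * product of the nonzero eigenvalues = 2205 spanning trees. There is one zero in the spectrum, matching the 1 component.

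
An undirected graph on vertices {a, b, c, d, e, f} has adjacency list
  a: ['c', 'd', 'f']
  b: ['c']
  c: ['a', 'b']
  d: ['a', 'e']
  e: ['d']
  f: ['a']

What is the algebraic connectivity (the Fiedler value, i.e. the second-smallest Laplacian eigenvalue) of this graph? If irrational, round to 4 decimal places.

With the vertex order [a, b, c, d, e, f], the degrees are [3, 1, 2, 2, 1, 1], giving D = diag(3, 1, 2, 2, 1, 1) and L = D - A. Computing the eigenvalues of L and sorting gives [0, 0.3820, 0.6972, 2, 2.6180, 4.3028]. The Fiedler value lambda_2 = 0.3820 is strictly positive, so the graph is connected. The eigenvalues sum to 10, which equals trace(L) = 2|E|.

0.3820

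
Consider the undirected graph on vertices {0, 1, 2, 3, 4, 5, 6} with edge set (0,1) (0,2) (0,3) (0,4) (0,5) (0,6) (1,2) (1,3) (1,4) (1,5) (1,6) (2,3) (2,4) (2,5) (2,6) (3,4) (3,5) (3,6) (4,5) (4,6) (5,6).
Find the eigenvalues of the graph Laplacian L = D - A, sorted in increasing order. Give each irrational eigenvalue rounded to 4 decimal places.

With the vertex order [0, 1, 2, 3, 4, 5, 6], the degrees are [6, 6, 6, 6, 6, 6, 6], giving D = diag(6, 6, 6, 6, 6, 6, 6) and L = D - A. Since every row of L sums to 0, the all-ones vector is in the kernel and 0 is an eigenvalue. The single zero eigenvalue shows the graph is connected. The eigenvalues sum to 42, which equals trace(L) = 2|E|. There is one zero in the spectrum, matching the 1 component.

[0, 7, 7, 7, 7, 7, 7]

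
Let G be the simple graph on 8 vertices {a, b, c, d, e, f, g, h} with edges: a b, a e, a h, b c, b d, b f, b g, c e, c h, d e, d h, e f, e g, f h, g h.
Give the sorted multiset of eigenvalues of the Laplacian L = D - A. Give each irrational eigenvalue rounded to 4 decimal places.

Reading degrees in the order [a, b, c, d, e, f, g, h] gives [3, 5, 3, 3, 5, 3, 3, 5]; set D = diag(3, 5, 3, 3, 5, 3, 3, 5) and form L = D - A. L is symmetric positive semidefinite, so every eigenvalue is real and nonnegative. There is one zero in the spectrum, matching the 1 component. The eigenvalues sum to 30, which equals trace(L) = 2|E|.

[0, 3, 3, 3, 3, 5, 5, 8]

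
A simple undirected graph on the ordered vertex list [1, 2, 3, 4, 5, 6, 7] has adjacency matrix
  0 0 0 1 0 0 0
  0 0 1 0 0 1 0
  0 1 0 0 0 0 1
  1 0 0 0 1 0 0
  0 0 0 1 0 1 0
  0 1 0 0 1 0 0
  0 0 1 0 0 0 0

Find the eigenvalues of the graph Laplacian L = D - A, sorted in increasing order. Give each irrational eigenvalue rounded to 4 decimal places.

Reading degrees in the order [1, 2, 3, 4, 5, 6, 7] gives [1, 2, 2, 2, 2, 2, 1]; set D = diag(1, 2, 2, 2, 2, 2, 1) and form L = D - A. L is symmetric positive semidefinite, so every eigenvalue is real and nonnegative. The largest eigenvalue, 3.8019, is at most the vertex count 7.

[0, 0.1981, 0.7530, 1.5550, 2.4450, 3.2470, 3.8019]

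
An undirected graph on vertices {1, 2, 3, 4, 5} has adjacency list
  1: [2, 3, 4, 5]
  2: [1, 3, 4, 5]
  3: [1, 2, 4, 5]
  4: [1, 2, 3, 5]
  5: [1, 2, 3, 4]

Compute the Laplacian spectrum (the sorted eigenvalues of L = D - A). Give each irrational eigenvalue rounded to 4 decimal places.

[0, 5, 5, 5, 5]

With the vertex order [1, 2, 3, 4, 5], the degrees are [4, 4, 4, 4, 4], giving D = diag(4, 4, 4, 4, 4) and L = D - A. Since every row of L sums to 0, the all-ones vector is in the kernel and 0 is an eigenvalue.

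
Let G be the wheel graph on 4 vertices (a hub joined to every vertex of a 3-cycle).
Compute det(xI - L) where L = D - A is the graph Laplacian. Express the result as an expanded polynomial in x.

x^4 - 12x^3 + 48x^2 - 64x

The graph has 4 vertices and degree multiset [3, 3, 3, 3]; D is the diagonal matrix of degrees and L = D - A. L has integer entries, so p(x) = det(xI - L) has integer coefficients. Expanding the determinant yields x^4 - 12x^3 + 48x^2 - 64x. The constant term is 0 because L is singular (the all-ones vector lies in its kernel). The eigenvalues sum to 12, which equals trace(L) = 2|E|.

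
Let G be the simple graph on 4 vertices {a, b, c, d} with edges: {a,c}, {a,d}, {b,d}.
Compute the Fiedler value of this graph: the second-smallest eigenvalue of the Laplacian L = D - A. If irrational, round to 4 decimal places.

0.5858

Each diagonal entry of L is the vertex degree and each off-diagonal entry is -1 where an edge is present, 0 otherwise; in the order [a, b, c, d] the diagonal is [2, 1, 1, 2]. The sorted Laplacian eigenvalues are [0, 0.5858, 2, 3.4142]; the algebraic connectivity is the second entry, 0.5858. By the matrix-tree theorem the graph has (1/4) * product of the nonzero eigenvalues = 1 spanning tree.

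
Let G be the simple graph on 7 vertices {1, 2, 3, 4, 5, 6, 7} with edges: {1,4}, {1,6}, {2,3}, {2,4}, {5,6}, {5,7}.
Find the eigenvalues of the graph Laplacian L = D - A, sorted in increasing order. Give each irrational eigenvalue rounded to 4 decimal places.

Reading degrees in the order [1, 2, 3, 4, 5, 6, 7] gives [2, 2, 1, 2, 2, 2, 1]; set D = diag(2, 2, 1, 2, 2, 2, 1) and form L = D - A. Diagonalising L (or applying a numerical eigensolver to the 7x7 matrix) gives the spectrum above. The eigenvalues sum to 12, which equals trace(L) = 2|E|.

[0, 0.1981, 0.7530, 1.5550, 2.4450, 3.2470, 3.8019]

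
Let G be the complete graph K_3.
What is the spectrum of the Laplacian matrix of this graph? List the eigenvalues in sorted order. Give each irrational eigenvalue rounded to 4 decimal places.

The graph has 3 vertices and degree multiset [2, 2, 2]; D is the diagonal matrix of degrees and L = D - A. Diagonalising L (or applying a numerical eigensolver to the 3x3 matrix) gives the spectrum above. The largest eigenvalue, 3, is at most the vertex count 3.

[0, 3, 3]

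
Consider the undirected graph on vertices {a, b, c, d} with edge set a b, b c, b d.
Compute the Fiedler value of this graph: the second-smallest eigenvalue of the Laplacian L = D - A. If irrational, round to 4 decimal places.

1

Each diagonal entry of L is the vertex degree and each off-diagonal entry is -1 where an edge is present, 0 otherwise; in the order [a, b, c, d] the diagonal is [1, 3, 1, 1]. The sorted Laplacian eigenvalues are [0, 1, 1, 4]; the algebraic connectivity is the second entry, 1. There is one zero in the spectrum, matching the 1 component. The eigenvalues sum to 6, which equals trace(L) = 2|E|.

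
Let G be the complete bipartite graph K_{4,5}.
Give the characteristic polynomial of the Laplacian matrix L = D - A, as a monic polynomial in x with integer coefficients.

x^9 - 40x^8 + 690x^7 - 6720x^6 + 40485x^5 - 154704x^4 + 366560x^3 - 492800x^2 + 288000x

The graph has 9 vertices and degree multiset [5, 5, 5, 5, 4, 4, 4, 4, 4]; D is the diagonal matrix of degrees and L = D - A. The eigenvalues of L are [0, 4, 4, 4, 4, 5, 5, 5, 9]; the characteristic polynomial is the product of (x - lambda_i), which multiplies out to x^9 - 40x^8 + 690x^7 - 6720x^6 + 40485x^5 - 154704x^4 + 366560x^3 - 492800x^2 + 288000x. The coefficient of x^8 equals -trace(L) = -40, matching the sum of degrees.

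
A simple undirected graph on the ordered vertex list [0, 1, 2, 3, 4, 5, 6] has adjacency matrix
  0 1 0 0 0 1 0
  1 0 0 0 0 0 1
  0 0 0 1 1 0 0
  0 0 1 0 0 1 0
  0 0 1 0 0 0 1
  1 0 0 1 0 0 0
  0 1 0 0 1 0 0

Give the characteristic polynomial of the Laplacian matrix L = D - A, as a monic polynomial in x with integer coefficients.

Each diagonal entry of L is the vertex degree and each off-diagonal entry is -1 where an edge is present, 0 otherwise; in the order [0, 1, 2, 3, 4, 5, 6] the diagonal is [2, 2, 2, 2, 2, 2, 2]. Computing det(xI - L) by cofactor expansion (or equivalently via sum-over-permutations) gives x^7 - 14x^6 + 77x^5 - 210x^4 + 294x^3 - 196x^2 + 49x. Since p(0) = det(-L) = 0, x divides p(x). There is one zero in the spectrum, matching the 1 component.

x^7 - 14x^6 + 77x^5 - 210x^4 + 294x^3 - 196x^2 + 49x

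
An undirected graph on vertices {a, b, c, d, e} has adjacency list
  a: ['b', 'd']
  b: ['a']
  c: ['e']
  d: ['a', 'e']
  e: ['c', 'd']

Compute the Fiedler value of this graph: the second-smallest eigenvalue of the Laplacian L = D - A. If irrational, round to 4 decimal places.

0.3820

Reading degrees in the order [a, b, c, d, e] gives [2, 1, 1, 2, 2]; set D = diag(2, 1, 1, 2, 2) and form L = D - A. Computing the eigenvalues of L and sorting gives [0, 0.3820, 1.3820, 2.6180, 3.6180]. The Fiedler value lambda_2 = 0.3820 is strictly positive, so the graph is connected. The eigenvalues sum to 8, which equals trace(L) = 2|E|. The largest eigenvalue, 3.6180, is at most the vertex count 5.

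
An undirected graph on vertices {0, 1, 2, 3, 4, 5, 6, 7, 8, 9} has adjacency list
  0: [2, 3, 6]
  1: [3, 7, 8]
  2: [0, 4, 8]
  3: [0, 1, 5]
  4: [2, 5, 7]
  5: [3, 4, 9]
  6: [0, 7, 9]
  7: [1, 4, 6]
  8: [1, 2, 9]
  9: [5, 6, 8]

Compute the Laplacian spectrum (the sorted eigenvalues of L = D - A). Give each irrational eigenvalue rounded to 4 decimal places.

With the vertex order [0, 1, 2, 3, 4, 5, 6, 7, 8, 9], the degrees are [3, 3, 3, 3, 3, 3, 3, 3, 3, 3], giving D = diag(3, 3, 3, 3, 3, 3, 3, 3, 3, 3) and L = D - A. Since every row of L sums to 0, the all-ones vector is in the kernel and 0 is an eigenvalue. The single zero eigenvalue shows the graph is connected. By the matrix-tree theorem the graph has (1/10) * product of the nonzero eigenvalues = 2000 spanning trees. There is one zero in the spectrum, matching the 1 component.

[0, 2, 2, 2, 2, 2, 5, 5, 5, 5]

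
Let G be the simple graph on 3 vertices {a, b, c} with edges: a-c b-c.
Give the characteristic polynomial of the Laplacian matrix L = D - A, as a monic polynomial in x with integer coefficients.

x^3 - 4x^2 + 3x

Reading degrees in the order [a, b, c] gives [1, 1, 2]; set D = diag(1, 1, 2) and form L = D - A. L has integer entries, so p(x) = det(xI - L) has integer coefficients. Expanding the determinant yields x^3 - 4x^2 + 3x. The coefficient of x^2 equals -trace(L) = -4, matching the sum of degrees. There is one zero in the spectrum, matching the 1 component. The eigenvalues sum to 4, which equals trace(L) = 2|E|.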